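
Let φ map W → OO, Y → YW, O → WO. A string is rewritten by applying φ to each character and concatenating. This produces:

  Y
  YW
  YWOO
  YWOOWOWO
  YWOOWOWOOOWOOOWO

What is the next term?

YWOOWOWOOOWOOOWOWOWOOOWOWOWOOOWO

Replace each of the 16 characters of YWOOWOWOOOWOOOWO in place — YW OO WO WO OO WO OO WO WO WO OO WO WO WO OO WO — and concatenate.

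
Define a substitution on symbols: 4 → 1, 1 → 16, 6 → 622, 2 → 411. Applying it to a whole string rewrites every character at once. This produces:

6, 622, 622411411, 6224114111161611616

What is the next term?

Rewriting the 19 symbols of 6224114111161611616 one by one yields 622 411 411 1 16 16 1 16 16 16 16 622 16 622 16 16 622 16 622; concatenated:

6224114111161611616161662216622161662216622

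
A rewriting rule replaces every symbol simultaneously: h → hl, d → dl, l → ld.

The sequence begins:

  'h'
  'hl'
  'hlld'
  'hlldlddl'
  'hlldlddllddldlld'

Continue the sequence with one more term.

hlldlddllddldlldlddldllddlldlddl

Replace each of the 16 characters of hlldlddllddldlld in place — hl ld ld dl ld dl dl ld ld dl dl ld dl ld ld dl — and concatenate.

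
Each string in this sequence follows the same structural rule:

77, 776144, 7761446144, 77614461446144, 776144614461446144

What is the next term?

7761446144614461446144

Every step adds 6144 to the end: s(k+1) = s(k)·6144.
So the next term is 776144614461446144·6144.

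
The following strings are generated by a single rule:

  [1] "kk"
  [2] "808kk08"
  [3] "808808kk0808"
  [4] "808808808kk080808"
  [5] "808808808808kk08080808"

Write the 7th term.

808808808808808808kk080808080808

Each term wraps the previous one in 808 on the left and 08 on the right.
From 808808808808kk08080808, 2 further steps: 808808808808kk08080808 → 808808808808808kk0808080808 → (answer).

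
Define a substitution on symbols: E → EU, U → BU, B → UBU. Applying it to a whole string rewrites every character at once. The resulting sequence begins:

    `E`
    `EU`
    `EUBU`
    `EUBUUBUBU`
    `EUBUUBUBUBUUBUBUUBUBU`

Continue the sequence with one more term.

φ(EUBUUBUBUBUUBUBUUBUBU) expands symbol-by-symbol to EU BU UBU BU BU UBU BU UBU BU UBU BU BU UBU BU UBU BU BU UBU BU UBU BU; joining the 21 pieces gives the next term.

EUBUUBUBUBUUBUBUUBUBUUBUBUBUUBUBUUBUBUBUUBUBUUBUBU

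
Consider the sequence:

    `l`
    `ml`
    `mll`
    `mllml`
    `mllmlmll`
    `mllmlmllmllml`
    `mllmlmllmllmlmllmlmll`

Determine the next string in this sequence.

From term 3 onward, concatenate the last term with the second-to-last: ml·l = mll, mll·ml = mllml, …
Continuing: mllmlmllmllmlmllmlmll · mllmlmllmllml gives term 8.

mllmlmllmllmlmllmlmllmllmlmllmllml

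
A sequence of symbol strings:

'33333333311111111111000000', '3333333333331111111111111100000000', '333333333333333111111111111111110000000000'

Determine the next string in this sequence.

33333333333333333311111111111111111111000000000000

Reading off run lengths: 3 runs 9, 12, 15; 1 runs 11, 14, 17; 0 runs 6, 8, 10 — each is linear in n, where the shown terms are n = 3, 4, 5.
For the next term, n = 6, so the run lengths are 18, 20, 12.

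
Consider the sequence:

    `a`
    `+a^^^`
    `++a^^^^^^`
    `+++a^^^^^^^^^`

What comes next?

Every step adds + to the front and ^^^ to the end of the previous string.
So the next term is +·+++a^^^^^^^^^·^^^.

++++a^^^^^^^^^^^^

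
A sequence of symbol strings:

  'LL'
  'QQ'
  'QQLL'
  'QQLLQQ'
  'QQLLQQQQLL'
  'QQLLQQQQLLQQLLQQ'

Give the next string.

Each term (from the third on) is the previous term followed by the one before it: term 3 = QQ·LL = QQLL.
The next term joins QQLLQQQQLLQQLLQQ and QQLLQQQQLL.

QQLLQQQQLLQQLLQQQQLLQQQQLL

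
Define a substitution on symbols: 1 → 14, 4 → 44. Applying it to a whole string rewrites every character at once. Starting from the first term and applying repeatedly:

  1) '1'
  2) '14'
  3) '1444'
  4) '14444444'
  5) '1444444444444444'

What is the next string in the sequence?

Applying the rule to each of the 16 symbols of 1444444444444444 gives the pieces 14 44 44 44 44 44 44 44 44 44 44 44 44 44 44 44, which concatenate to the answer.

14444444444444444444444444444444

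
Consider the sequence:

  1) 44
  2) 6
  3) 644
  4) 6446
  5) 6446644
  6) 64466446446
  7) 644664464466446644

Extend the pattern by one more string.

This is a Fibonacci-style word recurrence s(k) = s(k−1)·s(k−2): e.g. 6·44 = 644.
So term 8 is 644664464466446644·64466446446.

64466446446644664464466446446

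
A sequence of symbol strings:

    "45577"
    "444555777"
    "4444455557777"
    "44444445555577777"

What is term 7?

The n-th term is 2n-1 4's then n+1 5's then n+1 7's (n = 1, 2, …).
For term 7, n = 7, so the run lengths are 13, 8, 8.

44444444444445555555577777777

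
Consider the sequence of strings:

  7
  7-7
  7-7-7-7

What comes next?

s(k+1) = s(k)·-·s(k) — each term doubles the last with '-' between the halves.
Doubling 7-7-7-7 with '-' between the halves:

7-7-7-7-7-7-7-7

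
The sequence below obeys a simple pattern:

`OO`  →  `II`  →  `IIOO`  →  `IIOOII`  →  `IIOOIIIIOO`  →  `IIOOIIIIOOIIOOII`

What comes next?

Each term (from the third on) is the previous term followed by the one before it: term 3 = II·OO = IIOO.
The next term joins IIOOIIIIOOIIOOII and IIOOIIIIOO.

IIOOIIIIOOIIOOIIIIOOIIIIOO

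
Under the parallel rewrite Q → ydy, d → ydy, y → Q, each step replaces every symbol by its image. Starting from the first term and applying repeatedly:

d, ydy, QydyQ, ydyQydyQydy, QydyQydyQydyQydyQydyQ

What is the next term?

ydyQydyQydyQydyQydyQydyQydyQydyQydyQydyQydy

φ(QydyQydyQydyQydyQydyQ) expands symbol-by-symbol to ydy Q ydy Q ydy Q ydy Q ydy Q ydy Q ydy Q ydy Q ydy Q ydy Q ydy; joining the 21 pieces gives the next term.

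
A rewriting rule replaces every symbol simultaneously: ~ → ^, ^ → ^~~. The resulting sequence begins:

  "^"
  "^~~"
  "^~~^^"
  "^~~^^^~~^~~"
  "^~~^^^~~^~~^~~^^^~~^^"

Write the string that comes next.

φ(^~~^^^~~^~~^~~^^^~~^^) expands symbol-by-symbol to ^~~ ^ ^ ^~~ ^~~ ^~~ ^ ^ ^~~ ^ ^ ^~~ ^ ^ ^~~ ^~~ ^~~ ^ ^ ^~~ ^~~; joining the 21 pieces gives the next term.

^~~^^^~~^~~^~~^^^~~^^^~~^^^~~^~~^~~^^^~~^~~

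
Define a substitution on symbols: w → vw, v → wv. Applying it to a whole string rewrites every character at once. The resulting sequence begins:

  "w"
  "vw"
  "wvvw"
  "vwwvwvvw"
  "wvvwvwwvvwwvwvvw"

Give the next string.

Rewriting the 16 symbols of wvvwvwwvvwwvwvvw one by one yields vw wv wv vw wv vw vw wv wv vw vw wv vw wv wv vw; concatenated:

vwwvwvvwwvvwvwwvwvvwvwwvvwwvwvvw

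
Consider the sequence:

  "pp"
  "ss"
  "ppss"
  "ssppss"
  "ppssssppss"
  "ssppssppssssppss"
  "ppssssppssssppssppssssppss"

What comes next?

This is a Fibonacci-style word recurrence s(k) = s(k−2)·s(k−1): e.g. pp·ss = ppss.
Continuing: ssppssppssssppss · ppssssppssssppssppssssppss gives term 8.

ssppssppssssppssppssssppssssppssppssssppss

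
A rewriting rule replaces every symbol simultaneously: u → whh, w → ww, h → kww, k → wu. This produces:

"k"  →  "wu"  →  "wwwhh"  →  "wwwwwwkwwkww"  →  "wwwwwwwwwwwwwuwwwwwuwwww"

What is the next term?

wwwwwwwwwwwwwwwwwwwwwwwwwwwhhwwwwwwwwwwwhhwwwwwwww

Replace each of the 24 characters of wwwwwwwwwwwwwuwwwwwuwwww in place — ww ww ww ww ww ww ww ww ww ww ww ww ww whh ww ww ww ww ww whh ww ww ww ww — and concatenate.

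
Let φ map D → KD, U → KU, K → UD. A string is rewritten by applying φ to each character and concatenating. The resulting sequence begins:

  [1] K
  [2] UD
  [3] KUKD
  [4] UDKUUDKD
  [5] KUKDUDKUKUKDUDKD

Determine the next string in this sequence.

Applying the rule to each of the 16 symbols of KUKDUDKUKUKDUDKD gives the pieces UD KU UD KD KU KD UD KU UD KU UD KD KU KD UD KD, which concatenate to the answer.

UDKUUDKDKUKDUDKUUDKUUDKDKUKDUDKD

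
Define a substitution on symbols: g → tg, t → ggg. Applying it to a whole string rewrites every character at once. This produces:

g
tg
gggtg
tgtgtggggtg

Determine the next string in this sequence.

Expanding tgtgtggggtg: t→ggg, g→tg, t→ggg, g→tg, t→ggg, g→tg, g→tg, g→tg, g→tg, t→ggg, g→tg. Concatenated: ggg tg ggg tg ggg tg tg tg tg ggg tg.

gggtggggtggggtgtgtgtggggtg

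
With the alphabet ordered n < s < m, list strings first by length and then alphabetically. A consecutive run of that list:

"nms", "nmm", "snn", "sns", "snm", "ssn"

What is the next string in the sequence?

The successor of ssn increments the rightmost position that isn't already m and resets every position after it to n.

sss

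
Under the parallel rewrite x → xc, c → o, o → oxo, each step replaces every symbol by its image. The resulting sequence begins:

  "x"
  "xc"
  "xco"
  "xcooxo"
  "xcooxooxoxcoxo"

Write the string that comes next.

xcooxooxoxcoxooxoxcoxoxcooxoxcoxo

Applying the rule to each of the 14 symbols of xcooxooxoxcoxo gives the pieces xc o oxo oxo xc oxo oxo xc oxo xc o oxo xc oxo, which concatenate to the answer.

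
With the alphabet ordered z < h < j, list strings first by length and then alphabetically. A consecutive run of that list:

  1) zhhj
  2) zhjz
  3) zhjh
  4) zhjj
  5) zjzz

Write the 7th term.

Stepping forward 2 times from zjzz: zjzz → zjzh, then the target.

zjzj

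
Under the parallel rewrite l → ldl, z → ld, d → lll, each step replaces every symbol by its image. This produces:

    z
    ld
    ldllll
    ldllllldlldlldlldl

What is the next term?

Rewriting the 18 symbols of ldllllldlldlldlldl one by one yields ldl lll ldl ldl ldl ldl ldl lll ldl ldl lll ldl ldl lll ldl ldl lll ldl; concatenated:

ldllllldlldlldlldlldllllldlldllllldlldllllldlldllllldl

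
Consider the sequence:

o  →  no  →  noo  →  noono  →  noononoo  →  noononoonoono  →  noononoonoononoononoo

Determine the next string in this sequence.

noononoonoononoononoonoononoonoono

This is a Fibonacci-style word recurrence s(k) = s(k−1)·s(k−2): e.g. no·o = noo.
The next term joins noononoonoononoononoo and noononoonoono.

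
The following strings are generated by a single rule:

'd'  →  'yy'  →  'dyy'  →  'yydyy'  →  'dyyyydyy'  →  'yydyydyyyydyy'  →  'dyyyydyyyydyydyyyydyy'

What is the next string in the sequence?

yydyydyyyydyydyyyydyyyydyydyyyydyy

Each term (from the third on) is the two preceding terms concatenated in order: term 3 = d·yy = dyy.
The next term joins yydyydyyyydyy and dyyyydyyyydyydyyyydyy.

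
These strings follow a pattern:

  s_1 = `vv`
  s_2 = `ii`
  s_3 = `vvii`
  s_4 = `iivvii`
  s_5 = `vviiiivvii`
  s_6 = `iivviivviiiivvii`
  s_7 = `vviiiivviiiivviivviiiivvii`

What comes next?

iivviivviiiivviivviiiivviiiivviivviiiivvii

From term 3 onward, concatenate the second-to-last term with the last: vv·ii = vvii, ii·vvii = iivvii, …
Continuing: iivviivviiiivvii · vviiiivviiiivviivviiiivvii gives term 8.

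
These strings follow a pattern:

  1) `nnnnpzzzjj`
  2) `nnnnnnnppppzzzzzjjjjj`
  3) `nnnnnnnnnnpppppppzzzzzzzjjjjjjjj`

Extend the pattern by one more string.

Reading off run lengths: n runs 4, 7, 10; p runs 1, 4, 7; z runs 3, 5, 7; j runs 2, 5, 8 — each is linear in n (n = 1, 2, …).
At n = 4 the blocks have lengths 13, 10, 9, 11.

nnnnnnnnnnnnnppppppppppzzzzzzzzzjjjjjjjjjjj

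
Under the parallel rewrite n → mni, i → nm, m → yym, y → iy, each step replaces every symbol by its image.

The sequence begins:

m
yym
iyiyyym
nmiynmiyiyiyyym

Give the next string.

Replace each of the 15 characters of nmiynmiyiyiyyym in place — mni yym nm iy mni yym nm iy nm iy nm iy iy iy yym — and concatenate.

mniyymnmiymniyymnmiynmiynmiyiyiyyym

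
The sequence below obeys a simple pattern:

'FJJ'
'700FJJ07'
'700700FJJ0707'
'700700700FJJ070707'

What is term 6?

Every step adds 700 to the front and 07 to the end of the previous string.
From 700700700FJJ070707, 2 further steps: 700700700FJJ070707 → 700700700700FJJ07070707 → (answer).

700700700700700FJJ0707070707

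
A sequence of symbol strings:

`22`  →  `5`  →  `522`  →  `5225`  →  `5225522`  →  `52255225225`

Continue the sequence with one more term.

522552252255225522

Each term (from the third on) is the previous term followed by the one before it: term 3 = 5·22 = 522.
So term 7 is 52255225225·5225522.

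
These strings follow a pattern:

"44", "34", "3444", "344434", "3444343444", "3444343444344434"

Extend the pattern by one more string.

This is a Fibonacci-style word recurrence s(k) = s(k−1)·s(k−2): e.g. 34·44 = 3444.
The next term joins 3444343444344434 and 3444343444.

34443434443444343444343444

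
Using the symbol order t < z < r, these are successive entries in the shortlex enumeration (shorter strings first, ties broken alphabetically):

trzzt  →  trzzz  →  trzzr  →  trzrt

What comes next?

Treat trzrt as a base-3 numeral over the given alphabet and add one, carrying through any trailing r's.

trzrz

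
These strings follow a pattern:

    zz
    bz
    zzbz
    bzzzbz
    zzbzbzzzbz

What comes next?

bzzzbzzzbzbzzzbz

Each term (from the third on) is the two preceding terms concatenated in order: term 3 = zz·bz = zzbz.
So term 6 is bzzzbz·zzbzbzzzbz.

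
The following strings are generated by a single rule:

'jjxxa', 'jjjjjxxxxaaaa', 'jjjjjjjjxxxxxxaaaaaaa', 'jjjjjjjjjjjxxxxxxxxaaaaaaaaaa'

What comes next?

jjjjjjjjjjjjjjxxxxxxxxxxaaaaaaaaaaaaa

Each string has the form j^{3n-1} x^{2n} a^{3n-2} (n = 1, 2, …).
At n = 5 the blocks have lengths 14, 10, 13.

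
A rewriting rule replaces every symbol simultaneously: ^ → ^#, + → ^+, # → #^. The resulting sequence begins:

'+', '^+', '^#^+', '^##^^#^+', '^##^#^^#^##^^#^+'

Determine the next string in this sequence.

Applying the rule to each of the 16 symbols of ^##^#^^#^##^^#^+ gives the pieces ^# #^ #^ ^# #^ ^# ^# #^ ^# #^ #^ ^# ^# #^ ^# ^+, which concatenate to the answer.

^##^#^^##^^#^##^^##^#^^#^##^^#^+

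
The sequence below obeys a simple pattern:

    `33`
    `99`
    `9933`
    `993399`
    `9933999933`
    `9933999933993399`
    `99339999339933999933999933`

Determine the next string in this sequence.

Each term (from the third on) is the previous term followed by the one before it: term 3 = 99·33 = 9933.
The next term joins 99339999339933999933999933 and 9933999933993399.

993399993399339999339999339933999933993399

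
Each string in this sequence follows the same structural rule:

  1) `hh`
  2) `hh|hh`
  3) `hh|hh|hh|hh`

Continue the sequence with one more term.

s(k+1) = s(k)·|·s(k) — each term doubles the last with '|' between the halves.
Doubling hh|hh|hh|hh with '|' between the halves:

hh|hh|hh|hh|hh|hh|hh|hh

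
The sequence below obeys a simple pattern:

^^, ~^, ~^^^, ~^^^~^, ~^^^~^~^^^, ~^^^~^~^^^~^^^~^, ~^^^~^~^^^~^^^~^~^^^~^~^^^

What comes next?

~^^^~^~^^^~^^^~^~^^^~^~^^^~^^^~^~^^^~^^^~^

From term 3 onward, concatenate the last term with the second-to-last: ~^·^^ = ~^^^, ~^^^·~^ = ~^^^~^, …
The next term joins ~^^^~^~^^^~^^^~^~^^^~^~^^^ and ~^^^~^~^^^~^^^~^.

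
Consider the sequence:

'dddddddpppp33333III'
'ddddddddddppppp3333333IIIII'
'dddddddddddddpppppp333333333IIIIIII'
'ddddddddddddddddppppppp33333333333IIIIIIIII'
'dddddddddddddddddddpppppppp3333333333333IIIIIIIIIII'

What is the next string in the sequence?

The n-th term is 3n+1 d's then n+2 p's then 2n+1 3's then 2n-1 I's, where the shown terms are n = 2, 3, 4, 5, 6.
Setting n = 7 gives 22, 9, 15, 13 characters in each block.

ddddddddddddddddddddddppppppppp333333333333333IIIIIIIIIIIII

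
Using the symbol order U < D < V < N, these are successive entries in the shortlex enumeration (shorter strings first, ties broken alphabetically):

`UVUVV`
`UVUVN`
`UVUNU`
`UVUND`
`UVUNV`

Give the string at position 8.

UVDUD

Continuing the enumeration 3 steps past UVUNV: UVUNV → UVUNN → UVDUU → (answer).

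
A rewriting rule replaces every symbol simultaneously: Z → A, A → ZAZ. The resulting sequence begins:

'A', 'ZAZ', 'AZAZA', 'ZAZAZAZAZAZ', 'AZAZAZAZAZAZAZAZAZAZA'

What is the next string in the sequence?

ZAZAZAZAZAZAZAZAZAZAZAZAZAZAZAZAZAZAZAZAZAZ

Applying the rule to each of the 21 symbols of AZAZAZAZAZAZAZAZAZAZA gives the pieces ZAZ A ZAZ A ZAZ A ZAZ A ZAZ A ZAZ A ZAZ A ZAZ A ZAZ A ZAZ A ZAZ, which concatenate to the answer.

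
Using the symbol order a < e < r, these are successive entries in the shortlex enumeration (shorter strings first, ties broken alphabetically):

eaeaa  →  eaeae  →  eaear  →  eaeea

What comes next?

eaeee

The successor of eaeea increments the rightmost position that isn't already r and resets every position after it to a.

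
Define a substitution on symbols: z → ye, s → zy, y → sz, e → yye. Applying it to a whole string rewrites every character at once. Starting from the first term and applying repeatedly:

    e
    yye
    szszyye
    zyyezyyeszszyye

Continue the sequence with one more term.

Rewriting the 15 symbols of zyyezyyeszszyye one by one yields ye sz sz yye ye sz sz yye zy ye zy ye sz sz yye; concatenated:

yeszszyyeyeszszyyezyyezyyeszszyye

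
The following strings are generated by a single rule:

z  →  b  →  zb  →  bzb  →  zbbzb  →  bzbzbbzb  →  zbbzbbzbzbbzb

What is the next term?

This is a Fibonacci-style word recurrence s(k) = s(k−2)·s(k−1): e.g. z·b = zb.
The next term joins bzbzbbzb and zbbzbbzbzbbzb.

bzbzbbzbzbbzbbzbzbbzb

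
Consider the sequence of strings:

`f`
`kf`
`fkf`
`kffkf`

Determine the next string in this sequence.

Each term (from the third on) is the two preceding terms concatenated in order: term 3 = f·kf = fkf.
Continuing: fkf · kffkf gives term 5.

fkfkffkf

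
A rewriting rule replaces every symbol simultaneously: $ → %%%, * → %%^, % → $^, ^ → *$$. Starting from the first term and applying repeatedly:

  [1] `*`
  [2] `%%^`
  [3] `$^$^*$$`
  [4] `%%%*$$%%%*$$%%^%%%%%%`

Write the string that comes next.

Applying the rule to each of the 21 symbols of %%%*$$%%%*$$%%^%%%%%% gives the pieces $^ $^ $^ %%^ %%% %%% $^ $^ $^ %%^ %%% %%% $^ $^ *$$ $^ $^ $^ $^ $^ $^, which concatenate to the answer.

$^$^$^%%^%%%%%%$^$^$^%%^%%%%%%$^$^*$$$^$^$^$^$^$^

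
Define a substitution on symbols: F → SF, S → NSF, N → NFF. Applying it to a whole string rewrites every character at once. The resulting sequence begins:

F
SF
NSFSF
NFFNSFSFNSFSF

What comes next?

Applying the rule to each of the 13 symbols of NFFNSFSFNSFSF gives the pieces NFF SF SF NFF NSF SF NSF SF NFF NSF SF NSF SF, which concatenate to the answer.

NFFSFSFNFFNSFSFNSFSFNFFNSFSFNSFSF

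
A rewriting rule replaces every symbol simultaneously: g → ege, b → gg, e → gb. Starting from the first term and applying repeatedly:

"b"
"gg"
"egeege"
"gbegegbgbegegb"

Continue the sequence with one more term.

egegggbegegbegeggegegggbegegbegegg

φ(gbegegbgbegegb) expands symbol-by-symbol to ege gg gb ege gb ege gg ege gg gb ege gb ege gg; joining the 14 pieces gives the next term.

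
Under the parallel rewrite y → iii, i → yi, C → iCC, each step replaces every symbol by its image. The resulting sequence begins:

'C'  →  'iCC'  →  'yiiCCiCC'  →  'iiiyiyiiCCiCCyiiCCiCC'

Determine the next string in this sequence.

yiyiyiiiiyiiiiyiyiiCCiCCyiiCCiCCiiiyiyiiCCiCCyiiCCiCC

Applying the rule to each of the 21 symbols of iiiyiyiiCCiCCyiiCCiCC gives the pieces yi yi yi iii yi iii yi yi iCC iCC yi iCC iCC iii yi yi iCC iCC yi iCC iCC, which concatenate to the answer.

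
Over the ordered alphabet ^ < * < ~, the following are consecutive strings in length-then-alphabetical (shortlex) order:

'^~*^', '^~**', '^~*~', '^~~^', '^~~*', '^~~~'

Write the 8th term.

*^^*

Stepping forward 2 times from ^~~~: ^~~~ → *^^^, then the target.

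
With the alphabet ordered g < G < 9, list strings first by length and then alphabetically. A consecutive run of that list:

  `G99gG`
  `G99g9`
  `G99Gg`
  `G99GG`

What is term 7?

G999G

Continuing the enumeration 3 steps past G99GG: G99GG → G99G9 → G999g → (answer).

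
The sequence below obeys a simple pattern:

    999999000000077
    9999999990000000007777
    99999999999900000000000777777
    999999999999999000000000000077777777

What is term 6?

99999999999999999999900000000000000000777777777777

The n-th term is 3n 9's then 2n+3 0's then 2n-2 7's, where the shown terms are n = 2, 3, 4, 5.
Setting n = 7 gives 21, 17, 12 characters in each block.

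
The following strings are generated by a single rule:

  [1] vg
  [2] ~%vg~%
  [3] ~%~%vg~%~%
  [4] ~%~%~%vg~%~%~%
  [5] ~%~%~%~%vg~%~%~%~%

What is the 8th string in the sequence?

Each term wraps the previous one in ~% on the left and ~% on the right.
From ~%~%~%~%vg~%~%~%~%, 3 further steps: ~%~%~%~%vg~%~%~%~% → ~%~%~%~%~%vg~%~%~%~%~% → ~%~%~%~%~%~%vg~%~%~%~%~%~% → (answer).

~%~%~%~%~%~%~%vg~%~%~%~%~%~%~%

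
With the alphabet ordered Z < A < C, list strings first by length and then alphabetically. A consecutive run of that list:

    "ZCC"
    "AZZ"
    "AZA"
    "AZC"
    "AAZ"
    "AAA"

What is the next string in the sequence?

AAC

Treat AAA as a base-3 numeral over the given alphabet and add one, carrying through any trailing C's.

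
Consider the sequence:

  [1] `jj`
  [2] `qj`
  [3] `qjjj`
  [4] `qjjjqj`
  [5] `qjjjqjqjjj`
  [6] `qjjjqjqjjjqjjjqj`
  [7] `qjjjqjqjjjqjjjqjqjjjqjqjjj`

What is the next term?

qjjjqjqjjjqjjjqjqjjjqjqjjjqjjjqjqjjjqjjjqj

From term 3 onward, concatenate the last term with the second-to-last: qj·jj = qjjj, qjjj·qj = qjjjqj, …
The next term joins qjjjqjqjjjqjjjqjqjjjqjqjjj and qjjjqjqjjjqjjjqj.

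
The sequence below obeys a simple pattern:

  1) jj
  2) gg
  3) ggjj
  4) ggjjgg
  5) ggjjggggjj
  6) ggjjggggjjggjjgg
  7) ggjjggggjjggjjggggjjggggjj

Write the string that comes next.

ggjjggggjjggjjggggjjggggjjggjjggggjjggjjgg

From term 3 onward, concatenate the last term with the second-to-last: gg·jj = ggjj, ggjj·gg = ggjjgg, …
Continuing: ggjjggggjjggjjggggjjggggjj · ggjjggggjjggjjgg gives term 8.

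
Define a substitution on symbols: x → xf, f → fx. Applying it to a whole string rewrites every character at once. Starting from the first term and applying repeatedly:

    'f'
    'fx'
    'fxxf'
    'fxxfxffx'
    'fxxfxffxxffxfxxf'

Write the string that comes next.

fxxfxffxxffxfxxfxffxfxxffxxfxffx

Replace each of the 16 characters of fxxfxffxxffxfxxf in place — fx xf xf fx xf fx fx xf xf fx fx xf fx xf xf fx — and concatenate.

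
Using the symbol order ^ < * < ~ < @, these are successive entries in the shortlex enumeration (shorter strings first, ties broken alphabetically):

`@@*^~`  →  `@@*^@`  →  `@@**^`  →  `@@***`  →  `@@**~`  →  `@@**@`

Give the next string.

@@*~^

Treat @@**@ as a base-4 numeral over the given alphabet and add one, carrying through any trailing @'s.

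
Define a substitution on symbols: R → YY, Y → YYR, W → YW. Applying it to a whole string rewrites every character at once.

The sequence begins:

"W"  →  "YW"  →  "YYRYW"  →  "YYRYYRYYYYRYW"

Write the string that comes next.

Rewriting the 13 symbols of YYRYYRYYYYRYW one by one yields YYR YYR YY YYR YYR YY YYR YYR YYR YYR YY YYR YW; concatenated:

YYRYYRYYYYRYYRYYYYRYYRYYRYYRYYYYRYW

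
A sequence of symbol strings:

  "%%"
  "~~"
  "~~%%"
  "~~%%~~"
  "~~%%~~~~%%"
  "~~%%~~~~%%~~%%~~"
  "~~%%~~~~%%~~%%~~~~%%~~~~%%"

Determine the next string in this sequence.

~~%%~~~~%%~~%%~~~~%%~~~~%%~~%%~~~~%%~~%%~~

From term 3 onward, concatenate the last term with the second-to-last: ~~·%% = ~~%%, ~~%%·~~ = ~~%%~~, …
The next term joins ~~%%~~~~%%~~%%~~~~%%~~~~%% and ~~%%~~~~%%~~%%~~.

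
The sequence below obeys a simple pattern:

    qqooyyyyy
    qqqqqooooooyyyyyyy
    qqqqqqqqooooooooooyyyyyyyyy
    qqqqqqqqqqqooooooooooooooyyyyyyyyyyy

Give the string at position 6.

qqqqqqqqqqqqqqqqqooooooooooooooooooooooyyyyyyyyyyyyyyy

Reading off run lengths: q runs 2, 5, 8, 11; o runs 2, 6, 10, 14; y runs 5, 7, 9, 11 — each is linear in n (n = 1, 2, …).
Setting n = 6 gives 17, 22, 15 characters in each block.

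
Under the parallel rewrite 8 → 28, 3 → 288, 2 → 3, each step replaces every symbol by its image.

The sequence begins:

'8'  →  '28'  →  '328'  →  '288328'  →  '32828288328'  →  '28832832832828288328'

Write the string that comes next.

Rewriting the 20 symbols of 28832832832828288328 one by one yields 3 28 28 288 3 28 288 3 28 288 3 28 3 28 3 28 28 288 3 28; concatenated:

3282828832828832828832832832828288328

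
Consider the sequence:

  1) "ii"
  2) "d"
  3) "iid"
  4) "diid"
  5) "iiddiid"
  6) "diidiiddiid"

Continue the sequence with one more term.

iiddiiddiidiiddiid

From term 3 onward, concatenate the second-to-last term with the last: ii·d = iid, d·iid = diid, …
So term 7 is iiddiid·diidiiddiid.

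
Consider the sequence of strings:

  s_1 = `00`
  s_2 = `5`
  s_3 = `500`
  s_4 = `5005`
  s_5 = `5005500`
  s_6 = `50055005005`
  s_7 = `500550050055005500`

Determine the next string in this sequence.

From term 3 onward, concatenate the last term with the second-to-last: 5·00 = 500, 500·5 = 5005, …
So term 8 is 500550050055005500·50055005005.

50055005005500550050055005005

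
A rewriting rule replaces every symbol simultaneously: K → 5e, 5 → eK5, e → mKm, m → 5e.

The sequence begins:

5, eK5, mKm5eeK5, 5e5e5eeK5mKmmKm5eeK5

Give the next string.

Rewriting the 20 symbols of 5e5e5eeK5mKmmKm5eeK5 one by one yields eK5 mKm eK5 mKm eK5 mKm mKm 5e eK5 5e 5e 5e 5e 5e 5e eK5 mKm mKm 5e eK5; concatenated:

eK5mKmeK5mKmeK5mKmmKm5eeK55e5e5e5e5e5eeK5mKmmKm5eeK5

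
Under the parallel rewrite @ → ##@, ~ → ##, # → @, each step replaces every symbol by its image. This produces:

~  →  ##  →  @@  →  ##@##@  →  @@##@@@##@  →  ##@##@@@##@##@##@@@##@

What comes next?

Applying the rule to each of the 22 symbols of ##@##@@@##@##@##@@@##@ gives the pieces @ @ ##@ @ @ ##@ ##@ ##@ @ @ ##@ @ @ ##@ @ @ ##@ ##@ ##@ @ @ ##@, which concatenate to the answer.

@@##@@@##@##@##@@@##@@@##@@@##@##@##@@@##@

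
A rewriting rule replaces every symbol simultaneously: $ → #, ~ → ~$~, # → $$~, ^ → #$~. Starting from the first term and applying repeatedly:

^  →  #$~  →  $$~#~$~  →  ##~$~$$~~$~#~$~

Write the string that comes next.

Applying the rule to each of the 15 symbols of ##~$~$$~~$~#~$~ gives the pieces $$~ $$~ ~$~ # ~$~ # # ~$~ ~$~ # ~$~ $$~ ~$~ # ~$~, which concatenate to the answer.

$$~$$~~$~#~$~##~$~~$~#~$~$$~~$~#~$~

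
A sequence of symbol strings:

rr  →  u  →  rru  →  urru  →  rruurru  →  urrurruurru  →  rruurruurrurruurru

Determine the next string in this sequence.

urrurruurrurruurruurrurruurru

From term 3 onward, concatenate the second-to-last term with the last: rr·u = rru, u·rru = urru, …
The next term joins urrurruurru and rruurruurrurruurru.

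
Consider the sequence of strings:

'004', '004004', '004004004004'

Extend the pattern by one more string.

Every step duplicates the string.
Doubling 004004004004:

004004004004004004004004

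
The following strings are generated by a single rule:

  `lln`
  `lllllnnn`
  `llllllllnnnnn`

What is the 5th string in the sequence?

Each string has the form l^{3n-1} n^{2n-1} (n = 1, 2, …).
For term 5, n = 5, so the run lengths are 14, 9.

llllllllllllllnnnnnnnnn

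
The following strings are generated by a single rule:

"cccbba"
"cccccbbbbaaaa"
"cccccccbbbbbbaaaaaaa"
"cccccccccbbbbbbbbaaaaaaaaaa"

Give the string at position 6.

cccccccccccccbbbbbbbbbbbbaaaaaaaaaaaaaaaa

Reading off run lengths: c runs 3, 5, 7, 9; b runs 2, 4, 6, 8; a runs 1, 4, 7, 10 — each is linear in n (n = 1, 2, …).
Setting n = 6 gives 13, 12, 16 characters in each block.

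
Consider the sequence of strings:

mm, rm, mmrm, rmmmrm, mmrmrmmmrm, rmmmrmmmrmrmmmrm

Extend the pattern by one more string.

mmrmrmmmrmrmmmrmmmrmrmmmrm

From term 3 onward, concatenate the second-to-last term with the last: mm·rm = mmrm, rm·mmrm = rmmmrm, …
So term 7 is mmrmrmmmrm·rmmmrmmmrmrmmmrm.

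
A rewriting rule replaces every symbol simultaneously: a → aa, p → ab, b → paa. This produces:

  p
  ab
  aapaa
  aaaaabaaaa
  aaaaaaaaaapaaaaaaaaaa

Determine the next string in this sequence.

Replace each of the 21 characters of aaaaaaaaaapaaaaaaaaaa in place — aa aa aa aa aa aa aa aa aa aa ab aa aa aa aa aa aa aa aa aa aa — and concatenate.

aaaaaaaaaaaaaaaaaaaaabaaaaaaaaaaaaaaaaaaaa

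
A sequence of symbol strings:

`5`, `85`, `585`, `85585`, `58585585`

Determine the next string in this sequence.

8558558585585

Each term (from the third on) is the two preceding terms concatenated in order: term 3 = 5·85 = 585.
So term 6 is 85585·58585585.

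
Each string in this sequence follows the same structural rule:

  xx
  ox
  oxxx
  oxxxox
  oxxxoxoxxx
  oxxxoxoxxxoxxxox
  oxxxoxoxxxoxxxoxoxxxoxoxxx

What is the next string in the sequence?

This is a Fibonacci-style word recurrence s(k) = s(k−1)·s(k−2): e.g. ox·xx = oxxx.
So term 8 is oxxxoxoxxxoxxxoxoxxxoxoxxx·oxxxoxoxxxoxxxox.

oxxxoxoxxxoxxxoxoxxxoxoxxxoxxxoxoxxxoxxxox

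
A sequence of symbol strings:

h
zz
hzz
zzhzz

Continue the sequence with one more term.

hzzzzhzz

This is a Fibonacci-style word recurrence s(k) = s(k−2)·s(k−1): e.g. h·zz = hzz.
The next term joins hzz and zzhzz.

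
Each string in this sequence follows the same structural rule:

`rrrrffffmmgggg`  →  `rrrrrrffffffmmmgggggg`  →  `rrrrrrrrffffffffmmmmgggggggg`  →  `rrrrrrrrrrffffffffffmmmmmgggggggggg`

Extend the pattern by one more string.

The n-th term is 2n+2 r's then 2n+2 f's then n+1 m's then 2n+2 g's (n = 1, 2, …).
For the next term, n = 5, so the run lengths are 12, 12, 6, 12.

rrrrrrrrrrrrffffffffffffmmmmmmgggggggggggg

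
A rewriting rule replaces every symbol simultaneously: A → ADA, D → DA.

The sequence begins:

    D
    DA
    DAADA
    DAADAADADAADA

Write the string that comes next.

Applying the rule to each of the 13 symbols of DAADAADADAADA gives the pieces DA ADA ADA DA ADA ADA DA ADA DA ADA ADA DA ADA, which concatenate to the answer.

DAADAADADAADAADADAADADAADAADADAADA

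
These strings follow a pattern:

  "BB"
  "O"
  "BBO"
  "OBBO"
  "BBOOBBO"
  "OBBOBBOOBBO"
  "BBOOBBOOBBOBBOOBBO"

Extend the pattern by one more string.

Each term (from the third on) is the two preceding terms concatenated in order: term 3 = BB·O = BBO.
The next term joins OBBOBBOOBBO and BBOOBBOOBBOBBOOBBO.

OBBOBBOOBBOBBOOBBOOBBOBBOOBBO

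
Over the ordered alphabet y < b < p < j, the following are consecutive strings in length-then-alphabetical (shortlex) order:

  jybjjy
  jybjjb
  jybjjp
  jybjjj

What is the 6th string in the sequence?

Advancing 2 positions from jybjjj through jybjjj → jypyyy reaches term 6.

jypyyb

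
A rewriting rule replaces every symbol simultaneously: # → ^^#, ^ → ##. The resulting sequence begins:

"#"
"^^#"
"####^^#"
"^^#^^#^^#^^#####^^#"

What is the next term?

####^^#####^^#####^^#####^^#^^#^^#^^#^^#####^^#

Applying the rule to each of the 19 symbols of ^^#^^#^^#^^#####^^# gives the pieces ## ## ^^# ## ## ^^# ## ## ^^# ## ## ^^# ^^# ^^# ^^# ^^# ## ## ^^#, which concatenate to the answer.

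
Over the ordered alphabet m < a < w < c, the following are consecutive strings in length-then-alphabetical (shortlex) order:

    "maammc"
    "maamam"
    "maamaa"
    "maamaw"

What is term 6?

Stepping forward 2 times from maamaw: maamaw → maamac, then the target.

maamwm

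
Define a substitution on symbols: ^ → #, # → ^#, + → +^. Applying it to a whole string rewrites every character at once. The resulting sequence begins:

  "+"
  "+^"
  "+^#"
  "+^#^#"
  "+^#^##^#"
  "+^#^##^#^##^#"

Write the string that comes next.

Rewriting the 13 symbols of +^#^##^#^##^# one by one yields +^ # ^# # ^# ^# # ^# # ^# ^# # ^#; concatenated:

+^#^##^#^##^##^#^##^#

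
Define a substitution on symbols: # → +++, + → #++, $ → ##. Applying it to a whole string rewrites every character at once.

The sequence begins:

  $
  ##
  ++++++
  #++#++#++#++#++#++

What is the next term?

+++#++#+++++#++#+++++#++#+++++#++#+++++#++#+++++#++#++

Applying the rule to each of the 18 symbols of #++#++#++#++#++#++ gives the pieces +++ #++ #++ +++ #++ #++ +++ #++ #++ +++ #++ #++ +++ #++ #++ +++ #++ #++, which concatenate to the answer.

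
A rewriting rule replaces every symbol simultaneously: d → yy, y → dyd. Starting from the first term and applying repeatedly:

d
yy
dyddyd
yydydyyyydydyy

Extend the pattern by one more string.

Applying the rule to each of the 14 symbols of yydydyyyydydyy gives the pieces dyd dyd yy dyd yy dyd dyd dyd dyd yy dyd yy dyd dyd, which concatenate to the answer.

dyddydyydydyydyddyddyddydyydydyydyddyd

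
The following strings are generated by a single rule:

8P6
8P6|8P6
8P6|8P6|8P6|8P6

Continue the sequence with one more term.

8P6|8P6|8P6|8P6|8P6|8P6|8P6|8P6

Each string is two copies of the previous one joined by '|'.
One more doubling of 8P6|8P6|8P6|8P6 gives the answer.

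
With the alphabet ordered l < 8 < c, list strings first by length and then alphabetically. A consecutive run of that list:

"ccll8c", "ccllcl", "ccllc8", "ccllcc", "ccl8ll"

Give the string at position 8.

Advancing 3 positions from ccl8ll through ccl8ll → ccl8l8 → ccl8lc reaches term 8.

ccl88l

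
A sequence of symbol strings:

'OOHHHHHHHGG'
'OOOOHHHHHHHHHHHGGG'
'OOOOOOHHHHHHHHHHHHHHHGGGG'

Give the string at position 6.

OOOOOOOOOOOOHHHHHHHHHHHHHHHHHHHHHHHHHHHGGGGGGG

Reading off run lengths: O runs 2, 4, 6; H runs 7, 11, 15; G runs 2, 3, 4 — each is linear in n (n = 1, 2, …).
For term 6, n = 6, so the run lengths are 12, 27, 7.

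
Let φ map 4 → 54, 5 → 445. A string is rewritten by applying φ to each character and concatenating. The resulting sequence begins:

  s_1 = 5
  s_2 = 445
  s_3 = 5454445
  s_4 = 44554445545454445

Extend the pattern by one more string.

Rewriting the 17 symbols of 44554445545454445 one by one yields 54 54 445 445 54 54 54 445 445 54 445 54 445 54 54 54 445; concatenated:

54544454455454544454455444554445545454445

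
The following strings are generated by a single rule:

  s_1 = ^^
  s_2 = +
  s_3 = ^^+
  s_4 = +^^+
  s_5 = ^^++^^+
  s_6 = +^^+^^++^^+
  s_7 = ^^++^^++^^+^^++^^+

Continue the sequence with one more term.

From term 3 onward, concatenate the second-to-last term with the last: ^^·+ = ^^+, +·^^+ = +^^+, …
The next term joins +^^+^^++^^+ and ^^++^^++^^+^^++^^+.

+^^+^^++^^+^^++^^++^^+^^++^^+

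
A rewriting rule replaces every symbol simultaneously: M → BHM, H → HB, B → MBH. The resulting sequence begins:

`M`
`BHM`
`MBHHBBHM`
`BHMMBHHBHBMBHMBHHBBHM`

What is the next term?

Rewriting the 21 symbols of BHMMBHHBHBMBHMBHHBBHM one by one yields MBH HB BHM BHM MBH HB HB MBH HB MBH BHM MBH HB BHM MBH HB HB MBH MBH HB BHM; concatenated:

MBHHBBHMBHMMBHHBHBMBHHBMBHBHMMBHHBBHMMBHHBHBMBHMBHHBBHM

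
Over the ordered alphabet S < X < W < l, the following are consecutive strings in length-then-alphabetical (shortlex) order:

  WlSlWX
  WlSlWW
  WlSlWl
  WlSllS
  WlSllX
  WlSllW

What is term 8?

WlXSSS

Advancing 2 positions from WlSllW through WlSllW → WlSlll reaches term 8.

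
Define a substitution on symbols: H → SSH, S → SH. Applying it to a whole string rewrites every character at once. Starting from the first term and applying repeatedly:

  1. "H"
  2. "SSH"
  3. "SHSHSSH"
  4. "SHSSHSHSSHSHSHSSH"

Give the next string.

Rewriting the 17 symbols of SHSSHSHSSHSHSHSSH one by one yields SH SSH SH SH SSH SH SSH SH SH SSH SH SSH SH SSH SH SH SSH; concatenated:

SHSSHSHSHSSHSHSSHSHSHSSHSHSSHSHSSHSHSHSSH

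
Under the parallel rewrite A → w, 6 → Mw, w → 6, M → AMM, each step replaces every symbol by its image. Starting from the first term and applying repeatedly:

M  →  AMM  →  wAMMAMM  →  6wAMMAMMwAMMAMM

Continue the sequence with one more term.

φ(6wAMMAMMwAMMAMM) expands symbol-by-symbol to Mw 6 w AMM AMM w AMM AMM 6 w AMM AMM w AMM AMM; joining the 15 pieces gives the next term.

Mw6wAMMAMMwAMMAMM6wAMMAMMwAMMAMM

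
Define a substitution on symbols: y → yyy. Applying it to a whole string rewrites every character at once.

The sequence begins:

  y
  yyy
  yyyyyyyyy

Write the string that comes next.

Expanding yyyyyyyyy: y→yyy, y→yyy, y→yyy, y→yyy, y→yyy, y→yyy, y→yyy, y→yyy, y→yyy. Concatenated: yyy yyy yyy yyy yyy yyy yyy yyy yyy.

yyyyyyyyyyyyyyyyyyyyyyyyyyy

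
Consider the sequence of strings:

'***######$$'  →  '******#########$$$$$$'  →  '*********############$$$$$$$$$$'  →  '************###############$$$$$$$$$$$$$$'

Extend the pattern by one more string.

Term n consists of 3n *'s, followed by 3n+3 #'s, followed by 4n-2 $'s (n = 1, 2, …).
Setting n = 5 gives 15, 18, 18 characters in each block.

***************##################$$$$$$$$$$$$$$$$$$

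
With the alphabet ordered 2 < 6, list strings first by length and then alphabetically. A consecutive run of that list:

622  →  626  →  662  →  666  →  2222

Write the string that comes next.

2226

Find the rightmost character of 2222 below 6, bump it to the next letter, and reset everything to its right to 2.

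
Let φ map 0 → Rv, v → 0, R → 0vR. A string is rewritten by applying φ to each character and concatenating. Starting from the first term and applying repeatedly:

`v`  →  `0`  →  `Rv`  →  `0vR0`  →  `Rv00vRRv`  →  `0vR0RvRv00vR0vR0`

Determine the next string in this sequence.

Rv00vRRv0vR00vR0RvRv00vRRv00vRRv

Replace each of the 16 characters of 0vR0RvRv00vR0vR0 in place — Rv 0 0vR Rv 0vR 0 0vR 0 Rv Rv 0 0vR Rv 0 0vR Rv — and concatenate.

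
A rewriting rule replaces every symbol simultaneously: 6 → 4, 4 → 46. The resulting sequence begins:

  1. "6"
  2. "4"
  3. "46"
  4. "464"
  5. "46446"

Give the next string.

Expanding 46446: 4→46, 6→4, 4→46, 4→46, 6→4. Concatenated: 46 4 46 46 4.

46446464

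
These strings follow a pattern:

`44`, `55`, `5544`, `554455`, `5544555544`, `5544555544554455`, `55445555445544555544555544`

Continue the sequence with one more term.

From term 3 onward, concatenate the last term with the second-to-last: 55·44 = 5544, 5544·55 = 554455, …
The next term joins 55445555445544555544555544 and 5544555544554455.

554455554455445555445555445544555544554455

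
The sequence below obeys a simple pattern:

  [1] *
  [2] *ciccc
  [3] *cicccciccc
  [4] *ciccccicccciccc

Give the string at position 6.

The strings grow by a fixed suffix ciccc each time.
From *ciccccicccciccc, 2 further steps: *ciccccicccciccc → *cicccciccccicccciccc → (answer).

*ciccccicccciccccicccciccc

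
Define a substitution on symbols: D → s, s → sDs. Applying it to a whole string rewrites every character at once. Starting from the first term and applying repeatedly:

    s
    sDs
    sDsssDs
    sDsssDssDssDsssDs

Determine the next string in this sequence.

Rewriting the 17 symbols of sDsssDssDssDsssDs one by one yields sDs s sDs sDs sDs s sDs sDs s sDs sDs s sDs sDs sDs s sDs; concatenated:

sDsssDssDssDsssDssDsssDssDsssDssDssDsssDs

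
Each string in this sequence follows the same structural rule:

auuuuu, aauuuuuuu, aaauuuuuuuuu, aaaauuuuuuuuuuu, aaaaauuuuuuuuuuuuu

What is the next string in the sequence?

aaaaaauuuuuuuuuuuuuuu

Each string has the form a^{n-1} u^{2n+1}, where the shown terms are n = 2, 3, 4, 5, 6.
At n = 7 the blocks have lengths 6, 15.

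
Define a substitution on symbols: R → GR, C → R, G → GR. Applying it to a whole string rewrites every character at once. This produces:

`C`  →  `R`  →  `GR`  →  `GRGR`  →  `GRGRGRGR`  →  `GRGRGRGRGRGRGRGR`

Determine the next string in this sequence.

Rewriting the 16 symbols of GRGRGRGRGRGRGRGR one by one yields GR GR GR GR GR GR GR GR GR GR GR GR GR GR GR GR; concatenated:

GRGRGRGRGRGRGRGRGRGRGRGRGRGRGRGR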